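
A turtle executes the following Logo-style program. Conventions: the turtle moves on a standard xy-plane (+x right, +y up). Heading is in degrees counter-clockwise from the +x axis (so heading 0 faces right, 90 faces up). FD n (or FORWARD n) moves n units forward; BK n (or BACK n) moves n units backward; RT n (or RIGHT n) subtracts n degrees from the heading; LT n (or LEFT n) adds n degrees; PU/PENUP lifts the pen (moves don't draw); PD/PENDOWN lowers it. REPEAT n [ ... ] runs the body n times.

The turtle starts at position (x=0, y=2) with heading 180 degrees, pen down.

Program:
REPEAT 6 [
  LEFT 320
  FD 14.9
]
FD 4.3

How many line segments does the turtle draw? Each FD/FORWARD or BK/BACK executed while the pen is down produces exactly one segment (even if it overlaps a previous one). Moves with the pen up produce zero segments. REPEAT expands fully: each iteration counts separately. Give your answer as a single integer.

Executing turtle program step by step:
Start: pos=(0,2), heading=180, pen down
REPEAT 6 [
  -- iteration 1/6 --
  LT 320: heading 180 -> 140
  FD 14.9: (0,2) -> (-11.414,11.578) [heading=140, draw]
  -- iteration 2/6 --
  LT 320: heading 140 -> 100
  FD 14.9: (-11.414,11.578) -> (-14.001,26.251) [heading=100, draw]
  -- iteration 3/6 --
  LT 320: heading 100 -> 60
  FD 14.9: (-14.001,26.251) -> (-6.551,39.155) [heading=60, draw]
  -- iteration 4/6 --
  LT 320: heading 60 -> 20
  FD 14.9: (-6.551,39.155) -> (7.45,44.251) [heading=20, draw]
  -- iteration 5/6 --
  LT 320: heading 20 -> 340
  FD 14.9: (7.45,44.251) -> (21.451,39.155) [heading=340, draw]
  -- iteration 6/6 --
  LT 320: heading 340 -> 300
  FD 14.9: (21.451,39.155) -> (28.901,26.251) [heading=300, draw]
]
FD 4.3: (28.901,26.251) -> (31.051,22.527) [heading=300, draw]
Final: pos=(31.051,22.527), heading=300, 7 segment(s) drawn
Segments drawn: 7

Answer: 7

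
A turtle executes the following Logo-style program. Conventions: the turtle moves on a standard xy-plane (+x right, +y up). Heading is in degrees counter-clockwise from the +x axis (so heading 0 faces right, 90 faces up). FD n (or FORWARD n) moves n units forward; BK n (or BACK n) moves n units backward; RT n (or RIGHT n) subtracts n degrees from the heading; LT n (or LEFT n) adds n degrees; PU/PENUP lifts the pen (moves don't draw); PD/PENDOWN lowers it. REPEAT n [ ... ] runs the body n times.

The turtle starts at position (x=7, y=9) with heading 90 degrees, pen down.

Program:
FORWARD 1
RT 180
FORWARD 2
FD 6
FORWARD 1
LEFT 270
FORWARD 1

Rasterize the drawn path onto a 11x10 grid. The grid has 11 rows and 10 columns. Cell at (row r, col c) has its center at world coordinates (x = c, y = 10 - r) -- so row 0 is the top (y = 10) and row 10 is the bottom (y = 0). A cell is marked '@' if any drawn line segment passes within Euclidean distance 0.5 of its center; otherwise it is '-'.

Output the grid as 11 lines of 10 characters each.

Answer: -------@--
-------@--
-------@--
-------@--
-------@--
-------@--
-------@--
-------@--
-------@--
------@@--
----------

Derivation:
Segment 0: (7,9) -> (7,10)
Segment 1: (7,10) -> (7,8)
Segment 2: (7,8) -> (7,2)
Segment 3: (7,2) -> (7,1)
Segment 4: (7,1) -> (6,1)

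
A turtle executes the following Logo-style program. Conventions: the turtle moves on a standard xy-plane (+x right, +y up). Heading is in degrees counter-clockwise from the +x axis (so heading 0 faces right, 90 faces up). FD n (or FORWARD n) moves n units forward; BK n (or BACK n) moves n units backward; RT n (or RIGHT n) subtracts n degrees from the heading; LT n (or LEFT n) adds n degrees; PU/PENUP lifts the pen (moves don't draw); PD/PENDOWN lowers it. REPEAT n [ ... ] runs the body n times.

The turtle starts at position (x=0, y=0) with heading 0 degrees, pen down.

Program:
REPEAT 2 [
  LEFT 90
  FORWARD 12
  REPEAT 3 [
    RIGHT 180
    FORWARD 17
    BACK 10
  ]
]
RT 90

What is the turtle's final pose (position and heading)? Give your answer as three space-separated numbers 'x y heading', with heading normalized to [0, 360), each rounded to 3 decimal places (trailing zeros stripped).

Executing turtle program step by step:
Start: pos=(0,0), heading=0, pen down
REPEAT 2 [
  -- iteration 1/2 --
  LT 90: heading 0 -> 90
  FD 12: (0,0) -> (0,12) [heading=90, draw]
  REPEAT 3 [
    -- iteration 1/3 --
    RT 180: heading 90 -> 270
    FD 17: (0,12) -> (0,-5) [heading=270, draw]
    BK 10: (0,-5) -> (0,5) [heading=270, draw]
    -- iteration 2/3 --
    RT 180: heading 270 -> 90
    FD 17: (0,5) -> (0,22) [heading=90, draw]
    BK 10: (0,22) -> (0,12) [heading=90, draw]
    -- iteration 3/3 --
    RT 180: heading 90 -> 270
    FD 17: (0,12) -> (0,-5) [heading=270, draw]
    BK 10: (0,-5) -> (0,5) [heading=270, draw]
  ]
  -- iteration 2/2 --
  LT 90: heading 270 -> 0
  FD 12: (0,5) -> (12,5) [heading=0, draw]
  REPEAT 3 [
    -- iteration 1/3 --
    RT 180: heading 0 -> 180
    FD 17: (12,5) -> (-5,5) [heading=180, draw]
    BK 10: (-5,5) -> (5,5) [heading=180, draw]
    -- iteration 2/3 --
    RT 180: heading 180 -> 0
    FD 17: (5,5) -> (22,5) [heading=0, draw]
    BK 10: (22,5) -> (12,5) [heading=0, draw]
    -- iteration 3/3 --
    RT 180: heading 0 -> 180
    FD 17: (12,5) -> (-5,5) [heading=180, draw]
    BK 10: (-5,5) -> (5,5) [heading=180, draw]
  ]
]
RT 90: heading 180 -> 90
Final: pos=(5,5), heading=90, 14 segment(s) drawn

Answer: 5 5 90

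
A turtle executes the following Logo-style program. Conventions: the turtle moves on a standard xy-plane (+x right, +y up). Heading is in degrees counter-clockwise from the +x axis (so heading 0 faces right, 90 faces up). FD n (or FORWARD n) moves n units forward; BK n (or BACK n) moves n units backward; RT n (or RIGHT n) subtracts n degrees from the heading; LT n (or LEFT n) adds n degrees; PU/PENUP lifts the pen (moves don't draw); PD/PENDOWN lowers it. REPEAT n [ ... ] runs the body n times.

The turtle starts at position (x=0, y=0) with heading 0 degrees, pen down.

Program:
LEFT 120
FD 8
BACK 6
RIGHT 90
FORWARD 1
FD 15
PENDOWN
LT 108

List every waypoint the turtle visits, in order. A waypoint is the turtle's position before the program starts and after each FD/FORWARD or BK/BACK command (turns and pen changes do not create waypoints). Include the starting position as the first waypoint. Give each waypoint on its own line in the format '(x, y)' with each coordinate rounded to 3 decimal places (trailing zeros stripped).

Answer: (0, 0)
(-4, 6.928)
(-1, 1.732)
(-0.134, 2.232)
(12.856, 9.732)

Derivation:
Executing turtle program step by step:
Start: pos=(0,0), heading=0, pen down
LT 120: heading 0 -> 120
FD 8: (0,0) -> (-4,6.928) [heading=120, draw]
BK 6: (-4,6.928) -> (-1,1.732) [heading=120, draw]
RT 90: heading 120 -> 30
FD 1: (-1,1.732) -> (-0.134,2.232) [heading=30, draw]
FD 15: (-0.134,2.232) -> (12.856,9.732) [heading=30, draw]
PD: pen down
LT 108: heading 30 -> 138
Final: pos=(12.856,9.732), heading=138, 4 segment(s) drawn
Waypoints (5 total):
(0, 0)
(-4, 6.928)
(-1, 1.732)
(-0.134, 2.232)
(12.856, 9.732)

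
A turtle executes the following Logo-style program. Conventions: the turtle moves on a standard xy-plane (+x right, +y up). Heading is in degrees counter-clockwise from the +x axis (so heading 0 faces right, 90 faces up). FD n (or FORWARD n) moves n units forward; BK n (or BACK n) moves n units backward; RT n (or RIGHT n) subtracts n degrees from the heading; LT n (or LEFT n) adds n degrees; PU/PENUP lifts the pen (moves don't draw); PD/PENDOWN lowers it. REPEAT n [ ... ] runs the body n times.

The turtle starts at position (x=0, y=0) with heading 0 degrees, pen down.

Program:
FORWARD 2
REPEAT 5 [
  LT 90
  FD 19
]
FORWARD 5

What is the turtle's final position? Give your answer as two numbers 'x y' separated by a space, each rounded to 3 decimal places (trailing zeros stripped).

Executing turtle program step by step:
Start: pos=(0,0), heading=0, pen down
FD 2: (0,0) -> (2,0) [heading=0, draw]
REPEAT 5 [
  -- iteration 1/5 --
  LT 90: heading 0 -> 90
  FD 19: (2,0) -> (2,19) [heading=90, draw]
  -- iteration 2/5 --
  LT 90: heading 90 -> 180
  FD 19: (2,19) -> (-17,19) [heading=180, draw]
  -- iteration 3/5 --
  LT 90: heading 180 -> 270
  FD 19: (-17,19) -> (-17,0) [heading=270, draw]
  -- iteration 4/5 --
  LT 90: heading 270 -> 0
  FD 19: (-17,0) -> (2,0) [heading=0, draw]
  -- iteration 5/5 --
  LT 90: heading 0 -> 90
  FD 19: (2,0) -> (2,19) [heading=90, draw]
]
FD 5: (2,19) -> (2,24) [heading=90, draw]
Final: pos=(2,24), heading=90, 7 segment(s) drawn

Answer: 2 24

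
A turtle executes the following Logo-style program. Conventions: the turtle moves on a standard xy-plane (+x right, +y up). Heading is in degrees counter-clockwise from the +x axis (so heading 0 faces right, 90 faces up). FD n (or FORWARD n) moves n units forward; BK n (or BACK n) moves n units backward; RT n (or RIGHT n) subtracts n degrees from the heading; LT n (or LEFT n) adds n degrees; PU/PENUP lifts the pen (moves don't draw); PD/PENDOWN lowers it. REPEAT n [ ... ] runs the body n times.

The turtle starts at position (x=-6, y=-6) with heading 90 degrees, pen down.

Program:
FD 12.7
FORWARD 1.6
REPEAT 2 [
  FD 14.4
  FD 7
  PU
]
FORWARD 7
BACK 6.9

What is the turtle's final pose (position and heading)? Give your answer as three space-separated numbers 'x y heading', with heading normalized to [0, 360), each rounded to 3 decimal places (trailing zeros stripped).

Executing turtle program step by step:
Start: pos=(-6,-6), heading=90, pen down
FD 12.7: (-6,-6) -> (-6,6.7) [heading=90, draw]
FD 1.6: (-6,6.7) -> (-6,8.3) [heading=90, draw]
REPEAT 2 [
  -- iteration 1/2 --
  FD 14.4: (-6,8.3) -> (-6,22.7) [heading=90, draw]
  FD 7: (-6,22.7) -> (-6,29.7) [heading=90, draw]
  PU: pen up
  -- iteration 2/2 --
  FD 14.4: (-6,29.7) -> (-6,44.1) [heading=90, move]
  FD 7: (-6,44.1) -> (-6,51.1) [heading=90, move]
  PU: pen up
]
FD 7: (-6,51.1) -> (-6,58.1) [heading=90, move]
BK 6.9: (-6,58.1) -> (-6,51.2) [heading=90, move]
Final: pos=(-6,51.2), heading=90, 4 segment(s) drawn

Answer: -6 51.2 90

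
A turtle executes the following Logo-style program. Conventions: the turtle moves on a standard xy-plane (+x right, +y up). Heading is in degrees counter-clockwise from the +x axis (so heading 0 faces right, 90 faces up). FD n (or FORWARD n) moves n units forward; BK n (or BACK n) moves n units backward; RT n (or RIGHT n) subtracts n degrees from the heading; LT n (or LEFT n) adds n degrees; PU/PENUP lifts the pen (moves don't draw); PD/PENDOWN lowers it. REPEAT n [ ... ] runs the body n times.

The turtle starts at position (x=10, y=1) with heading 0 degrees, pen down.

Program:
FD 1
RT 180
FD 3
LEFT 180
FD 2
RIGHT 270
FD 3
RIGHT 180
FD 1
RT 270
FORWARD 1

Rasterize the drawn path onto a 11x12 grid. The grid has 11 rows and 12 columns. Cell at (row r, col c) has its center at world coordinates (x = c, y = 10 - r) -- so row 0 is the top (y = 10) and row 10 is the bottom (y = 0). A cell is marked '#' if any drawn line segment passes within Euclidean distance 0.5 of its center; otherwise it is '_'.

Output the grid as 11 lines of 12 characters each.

Answer: ____________
____________
____________
____________
____________
____________
__________#_
__________##
__________#_
________####
____________

Derivation:
Segment 0: (10,1) -> (11,1)
Segment 1: (11,1) -> (8,1)
Segment 2: (8,1) -> (10,1)
Segment 3: (10,1) -> (10,4)
Segment 4: (10,4) -> (10,3)
Segment 5: (10,3) -> (11,3)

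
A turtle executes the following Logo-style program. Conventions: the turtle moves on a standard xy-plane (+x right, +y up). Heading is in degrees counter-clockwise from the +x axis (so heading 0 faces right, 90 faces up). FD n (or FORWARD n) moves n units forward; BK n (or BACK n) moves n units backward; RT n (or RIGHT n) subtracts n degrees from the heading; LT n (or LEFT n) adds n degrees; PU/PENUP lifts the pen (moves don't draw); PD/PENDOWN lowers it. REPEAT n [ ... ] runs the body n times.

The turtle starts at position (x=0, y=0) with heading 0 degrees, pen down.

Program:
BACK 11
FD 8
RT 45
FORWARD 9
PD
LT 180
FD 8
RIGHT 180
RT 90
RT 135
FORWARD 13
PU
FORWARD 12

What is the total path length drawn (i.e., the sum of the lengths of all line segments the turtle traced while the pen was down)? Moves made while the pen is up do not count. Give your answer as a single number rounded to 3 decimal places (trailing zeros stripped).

Executing turtle program step by step:
Start: pos=(0,0), heading=0, pen down
BK 11: (0,0) -> (-11,0) [heading=0, draw]
FD 8: (-11,0) -> (-3,0) [heading=0, draw]
RT 45: heading 0 -> 315
FD 9: (-3,0) -> (3.364,-6.364) [heading=315, draw]
PD: pen down
LT 180: heading 315 -> 135
FD 8: (3.364,-6.364) -> (-2.293,-0.707) [heading=135, draw]
RT 180: heading 135 -> 315
RT 90: heading 315 -> 225
RT 135: heading 225 -> 90
FD 13: (-2.293,-0.707) -> (-2.293,12.293) [heading=90, draw]
PU: pen up
FD 12: (-2.293,12.293) -> (-2.293,24.293) [heading=90, move]
Final: pos=(-2.293,24.293), heading=90, 5 segment(s) drawn

Segment lengths:
  seg 1: (0,0) -> (-11,0), length = 11
  seg 2: (-11,0) -> (-3,0), length = 8
  seg 3: (-3,0) -> (3.364,-6.364), length = 9
  seg 4: (3.364,-6.364) -> (-2.293,-0.707), length = 8
  seg 5: (-2.293,-0.707) -> (-2.293,12.293), length = 13
Total = 49

Answer: 49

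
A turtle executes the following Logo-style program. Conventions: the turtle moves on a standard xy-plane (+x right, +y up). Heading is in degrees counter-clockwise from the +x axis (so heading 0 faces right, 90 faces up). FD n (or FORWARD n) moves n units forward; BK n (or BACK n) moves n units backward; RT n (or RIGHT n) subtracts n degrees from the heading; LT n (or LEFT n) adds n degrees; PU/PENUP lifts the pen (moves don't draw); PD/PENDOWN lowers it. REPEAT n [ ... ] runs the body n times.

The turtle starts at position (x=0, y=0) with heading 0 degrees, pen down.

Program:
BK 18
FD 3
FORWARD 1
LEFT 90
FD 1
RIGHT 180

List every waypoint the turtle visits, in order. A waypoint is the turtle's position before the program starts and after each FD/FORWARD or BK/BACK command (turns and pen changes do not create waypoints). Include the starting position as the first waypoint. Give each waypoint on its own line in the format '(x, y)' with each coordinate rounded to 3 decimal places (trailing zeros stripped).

Executing turtle program step by step:
Start: pos=(0,0), heading=0, pen down
BK 18: (0,0) -> (-18,0) [heading=0, draw]
FD 3: (-18,0) -> (-15,0) [heading=0, draw]
FD 1: (-15,0) -> (-14,0) [heading=0, draw]
LT 90: heading 0 -> 90
FD 1: (-14,0) -> (-14,1) [heading=90, draw]
RT 180: heading 90 -> 270
Final: pos=(-14,1), heading=270, 4 segment(s) drawn
Waypoints (5 total):
(0, 0)
(-18, 0)
(-15, 0)
(-14, 0)
(-14, 1)

Answer: (0, 0)
(-18, 0)
(-15, 0)
(-14, 0)
(-14, 1)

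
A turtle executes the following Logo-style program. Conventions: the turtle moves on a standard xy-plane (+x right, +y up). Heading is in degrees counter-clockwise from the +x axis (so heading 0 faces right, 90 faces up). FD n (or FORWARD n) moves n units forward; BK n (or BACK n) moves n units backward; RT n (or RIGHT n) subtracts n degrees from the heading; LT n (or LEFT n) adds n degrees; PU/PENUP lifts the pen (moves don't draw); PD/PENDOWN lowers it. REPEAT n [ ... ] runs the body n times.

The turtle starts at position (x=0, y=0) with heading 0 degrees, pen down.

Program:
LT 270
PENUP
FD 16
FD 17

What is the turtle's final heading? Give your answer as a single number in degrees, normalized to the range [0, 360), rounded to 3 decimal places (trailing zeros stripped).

Answer: 270

Derivation:
Executing turtle program step by step:
Start: pos=(0,0), heading=0, pen down
LT 270: heading 0 -> 270
PU: pen up
FD 16: (0,0) -> (0,-16) [heading=270, move]
FD 17: (0,-16) -> (0,-33) [heading=270, move]
Final: pos=(0,-33), heading=270, 0 segment(s) drawn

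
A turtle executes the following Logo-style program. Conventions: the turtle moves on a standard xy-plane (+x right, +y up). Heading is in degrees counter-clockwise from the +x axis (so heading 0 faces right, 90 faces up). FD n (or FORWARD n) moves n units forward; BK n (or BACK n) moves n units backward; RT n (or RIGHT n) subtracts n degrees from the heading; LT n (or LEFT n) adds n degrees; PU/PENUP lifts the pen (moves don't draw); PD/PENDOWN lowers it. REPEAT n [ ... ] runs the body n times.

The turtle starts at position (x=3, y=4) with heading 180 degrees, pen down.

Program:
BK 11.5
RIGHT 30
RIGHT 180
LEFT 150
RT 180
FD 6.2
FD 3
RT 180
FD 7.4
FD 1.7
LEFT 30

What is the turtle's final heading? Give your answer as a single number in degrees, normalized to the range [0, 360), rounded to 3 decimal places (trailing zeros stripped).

Answer: 150

Derivation:
Executing turtle program step by step:
Start: pos=(3,4), heading=180, pen down
BK 11.5: (3,4) -> (14.5,4) [heading=180, draw]
RT 30: heading 180 -> 150
RT 180: heading 150 -> 330
LT 150: heading 330 -> 120
RT 180: heading 120 -> 300
FD 6.2: (14.5,4) -> (17.6,-1.369) [heading=300, draw]
FD 3: (17.6,-1.369) -> (19.1,-3.967) [heading=300, draw]
RT 180: heading 300 -> 120
FD 7.4: (19.1,-3.967) -> (15.4,2.441) [heading=120, draw]
FD 1.7: (15.4,2.441) -> (14.55,3.913) [heading=120, draw]
LT 30: heading 120 -> 150
Final: pos=(14.55,3.913), heading=150, 5 segment(s) drawn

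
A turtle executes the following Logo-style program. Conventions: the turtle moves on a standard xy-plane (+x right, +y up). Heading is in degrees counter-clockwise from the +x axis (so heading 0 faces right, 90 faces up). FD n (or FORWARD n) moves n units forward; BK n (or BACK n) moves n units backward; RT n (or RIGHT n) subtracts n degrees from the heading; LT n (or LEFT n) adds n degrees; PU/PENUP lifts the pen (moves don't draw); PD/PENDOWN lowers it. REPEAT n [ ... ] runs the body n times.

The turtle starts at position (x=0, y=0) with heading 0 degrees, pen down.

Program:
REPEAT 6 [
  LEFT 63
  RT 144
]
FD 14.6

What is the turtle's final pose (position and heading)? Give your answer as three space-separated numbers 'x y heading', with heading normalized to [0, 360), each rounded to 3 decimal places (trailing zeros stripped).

Executing turtle program step by step:
Start: pos=(0,0), heading=0, pen down
REPEAT 6 [
  -- iteration 1/6 --
  LT 63: heading 0 -> 63
  RT 144: heading 63 -> 279
  -- iteration 2/6 --
  LT 63: heading 279 -> 342
  RT 144: heading 342 -> 198
  -- iteration 3/6 --
  LT 63: heading 198 -> 261
  RT 144: heading 261 -> 117
  -- iteration 4/6 --
  LT 63: heading 117 -> 180
  RT 144: heading 180 -> 36
  -- iteration 5/6 --
  LT 63: heading 36 -> 99
  RT 144: heading 99 -> 315
  -- iteration 6/6 --
  LT 63: heading 315 -> 18
  RT 144: heading 18 -> 234
]
FD 14.6: (0,0) -> (-8.582,-11.812) [heading=234, draw]
Final: pos=(-8.582,-11.812), heading=234, 1 segment(s) drawn

Answer: -8.582 -11.812 234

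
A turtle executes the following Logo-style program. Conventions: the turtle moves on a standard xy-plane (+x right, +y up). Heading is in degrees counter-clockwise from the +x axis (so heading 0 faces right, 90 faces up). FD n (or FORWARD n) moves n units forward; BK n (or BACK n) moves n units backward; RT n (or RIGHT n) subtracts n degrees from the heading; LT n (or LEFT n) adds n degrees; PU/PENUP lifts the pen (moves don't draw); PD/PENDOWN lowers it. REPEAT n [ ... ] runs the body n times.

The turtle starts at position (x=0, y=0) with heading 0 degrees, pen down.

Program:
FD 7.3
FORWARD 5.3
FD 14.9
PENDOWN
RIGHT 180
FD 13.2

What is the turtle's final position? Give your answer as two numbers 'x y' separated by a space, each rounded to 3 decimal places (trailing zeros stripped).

Answer: 14.3 0

Derivation:
Executing turtle program step by step:
Start: pos=(0,0), heading=0, pen down
FD 7.3: (0,0) -> (7.3,0) [heading=0, draw]
FD 5.3: (7.3,0) -> (12.6,0) [heading=0, draw]
FD 14.9: (12.6,0) -> (27.5,0) [heading=0, draw]
PD: pen down
RT 180: heading 0 -> 180
FD 13.2: (27.5,0) -> (14.3,0) [heading=180, draw]
Final: pos=(14.3,0), heading=180, 4 segment(s) drawn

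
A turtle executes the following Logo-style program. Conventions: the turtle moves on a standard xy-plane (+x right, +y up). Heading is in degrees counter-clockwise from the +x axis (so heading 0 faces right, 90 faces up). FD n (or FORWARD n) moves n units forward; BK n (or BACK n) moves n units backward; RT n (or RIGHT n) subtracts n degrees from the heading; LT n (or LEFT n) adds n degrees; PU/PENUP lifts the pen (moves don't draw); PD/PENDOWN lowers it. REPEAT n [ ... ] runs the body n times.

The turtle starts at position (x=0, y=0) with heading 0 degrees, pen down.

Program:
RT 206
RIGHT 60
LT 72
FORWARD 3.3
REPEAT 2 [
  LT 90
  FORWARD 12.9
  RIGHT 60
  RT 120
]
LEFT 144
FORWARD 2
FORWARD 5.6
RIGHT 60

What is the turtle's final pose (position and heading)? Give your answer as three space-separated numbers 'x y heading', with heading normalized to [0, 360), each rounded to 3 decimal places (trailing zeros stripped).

Answer: -23.725 -2.776 70

Derivation:
Executing turtle program step by step:
Start: pos=(0,0), heading=0, pen down
RT 206: heading 0 -> 154
RT 60: heading 154 -> 94
LT 72: heading 94 -> 166
FD 3.3: (0,0) -> (-3.202,0.798) [heading=166, draw]
REPEAT 2 [
  -- iteration 1/2 --
  LT 90: heading 166 -> 256
  FD 12.9: (-3.202,0.798) -> (-6.323,-11.718) [heading=256, draw]
  RT 60: heading 256 -> 196
  RT 120: heading 196 -> 76
  -- iteration 2/2 --
  LT 90: heading 76 -> 166
  FD 12.9: (-6.323,-11.718) -> (-18.84,-8.598) [heading=166, draw]
  RT 60: heading 166 -> 106
  RT 120: heading 106 -> 346
]
LT 144: heading 346 -> 130
FD 2: (-18.84,-8.598) -> (-20.125,-7.066) [heading=130, draw]
FD 5.6: (-20.125,-7.066) -> (-23.725,-2.776) [heading=130, draw]
RT 60: heading 130 -> 70
Final: pos=(-23.725,-2.776), heading=70, 5 segment(s) drawn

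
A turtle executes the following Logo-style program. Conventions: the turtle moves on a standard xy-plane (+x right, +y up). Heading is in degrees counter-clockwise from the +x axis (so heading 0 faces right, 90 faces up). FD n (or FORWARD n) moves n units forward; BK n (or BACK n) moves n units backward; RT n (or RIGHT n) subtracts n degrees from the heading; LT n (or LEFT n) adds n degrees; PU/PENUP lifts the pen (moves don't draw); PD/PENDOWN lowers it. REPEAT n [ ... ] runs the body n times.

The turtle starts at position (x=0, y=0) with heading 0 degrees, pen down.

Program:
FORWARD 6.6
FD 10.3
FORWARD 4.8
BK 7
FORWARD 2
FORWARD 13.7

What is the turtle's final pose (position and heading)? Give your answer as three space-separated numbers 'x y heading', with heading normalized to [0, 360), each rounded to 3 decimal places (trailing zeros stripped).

Executing turtle program step by step:
Start: pos=(0,0), heading=0, pen down
FD 6.6: (0,0) -> (6.6,0) [heading=0, draw]
FD 10.3: (6.6,0) -> (16.9,0) [heading=0, draw]
FD 4.8: (16.9,0) -> (21.7,0) [heading=0, draw]
BK 7: (21.7,0) -> (14.7,0) [heading=0, draw]
FD 2: (14.7,0) -> (16.7,0) [heading=0, draw]
FD 13.7: (16.7,0) -> (30.4,0) [heading=0, draw]
Final: pos=(30.4,0), heading=0, 6 segment(s) drawn

Answer: 30.4 0 0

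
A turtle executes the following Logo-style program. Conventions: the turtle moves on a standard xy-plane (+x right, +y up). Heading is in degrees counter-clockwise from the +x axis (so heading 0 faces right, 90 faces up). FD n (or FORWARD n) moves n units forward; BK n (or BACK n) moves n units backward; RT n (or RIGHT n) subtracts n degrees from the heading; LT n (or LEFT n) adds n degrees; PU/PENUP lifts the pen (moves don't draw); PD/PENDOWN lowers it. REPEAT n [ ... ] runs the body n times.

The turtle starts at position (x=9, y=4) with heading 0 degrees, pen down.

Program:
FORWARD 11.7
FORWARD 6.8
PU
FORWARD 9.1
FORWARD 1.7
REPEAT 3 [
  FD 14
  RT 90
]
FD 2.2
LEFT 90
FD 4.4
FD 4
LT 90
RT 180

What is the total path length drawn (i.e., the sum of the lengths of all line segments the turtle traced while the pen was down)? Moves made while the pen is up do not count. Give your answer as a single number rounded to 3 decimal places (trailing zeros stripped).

Executing turtle program step by step:
Start: pos=(9,4), heading=0, pen down
FD 11.7: (9,4) -> (20.7,4) [heading=0, draw]
FD 6.8: (20.7,4) -> (27.5,4) [heading=0, draw]
PU: pen up
FD 9.1: (27.5,4) -> (36.6,4) [heading=0, move]
FD 1.7: (36.6,4) -> (38.3,4) [heading=0, move]
REPEAT 3 [
  -- iteration 1/3 --
  FD 14: (38.3,4) -> (52.3,4) [heading=0, move]
  RT 90: heading 0 -> 270
  -- iteration 2/3 --
  FD 14: (52.3,4) -> (52.3,-10) [heading=270, move]
  RT 90: heading 270 -> 180
  -- iteration 3/3 --
  FD 14: (52.3,-10) -> (38.3,-10) [heading=180, move]
  RT 90: heading 180 -> 90
]
FD 2.2: (38.3,-10) -> (38.3,-7.8) [heading=90, move]
LT 90: heading 90 -> 180
FD 4.4: (38.3,-7.8) -> (33.9,-7.8) [heading=180, move]
FD 4: (33.9,-7.8) -> (29.9,-7.8) [heading=180, move]
LT 90: heading 180 -> 270
RT 180: heading 270 -> 90
Final: pos=(29.9,-7.8), heading=90, 2 segment(s) drawn

Segment lengths:
  seg 1: (9,4) -> (20.7,4), length = 11.7
  seg 2: (20.7,4) -> (27.5,4), length = 6.8
Total = 18.5

Answer: 18.5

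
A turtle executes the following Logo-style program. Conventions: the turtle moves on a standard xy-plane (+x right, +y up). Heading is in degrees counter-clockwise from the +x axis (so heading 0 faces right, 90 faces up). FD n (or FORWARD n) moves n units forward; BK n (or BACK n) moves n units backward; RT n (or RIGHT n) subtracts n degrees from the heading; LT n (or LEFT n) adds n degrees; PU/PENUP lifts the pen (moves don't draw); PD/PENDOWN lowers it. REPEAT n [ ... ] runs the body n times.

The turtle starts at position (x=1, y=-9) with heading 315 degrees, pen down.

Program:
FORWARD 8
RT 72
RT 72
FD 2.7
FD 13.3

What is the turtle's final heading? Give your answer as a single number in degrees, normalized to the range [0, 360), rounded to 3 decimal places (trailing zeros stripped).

Executing turtle program step by step:
Start: pos=(1,-9), heading=315, pen down
FD 8: (1,-9) -> (6.657,-14.657) [heading=315, draw]
RT 72: heading 315 -> 243
RT 72: heading 243 -> 171
FD 2.7: (6.657,-14.657) -> (3.99,-14.234) [heading=171, draw]
FD 13.3: (3.99,-14.234) -> (-9.146,-12.154) [heading=171, draw]
Final: pos=(-9.146,-12.154), heading=171, 3 segment(s) drawn

Answer: 171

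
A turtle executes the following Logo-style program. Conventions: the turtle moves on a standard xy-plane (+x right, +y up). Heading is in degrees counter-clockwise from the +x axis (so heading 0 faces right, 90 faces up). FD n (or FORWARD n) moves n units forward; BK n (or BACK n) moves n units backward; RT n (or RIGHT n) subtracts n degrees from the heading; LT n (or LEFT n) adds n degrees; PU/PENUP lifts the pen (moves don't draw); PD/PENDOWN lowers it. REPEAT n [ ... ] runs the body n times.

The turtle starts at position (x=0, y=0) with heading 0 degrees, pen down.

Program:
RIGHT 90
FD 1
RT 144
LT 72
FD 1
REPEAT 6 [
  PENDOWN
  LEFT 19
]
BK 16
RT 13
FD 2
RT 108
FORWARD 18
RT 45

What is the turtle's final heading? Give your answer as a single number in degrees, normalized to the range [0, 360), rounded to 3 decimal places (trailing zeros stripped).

Answer: 146

Derivation:
Executing turtle program step by step:
Start: pos=(0,0), heading=0, pen down
RT 90: heading 0 -> 270
FD 1: (0,0) -> (0,-1) [heading=270, draw]
RT 144: heading 270 -> 126
LT 72: heading 126 -> 198
FD 1: (0,-1) -> (-0.951,-1.309) [heading=198, draw]
REPEAT 6 [
  -- iteration 1/6 --
  PD: pen down
  LT 19: heading 198 -> 217
  -- iteration 2/6 --
  PD: pen down
  LT 19: heading 217 -> 236
  -- iteration 3/6 --
  PD: pen down
  LT 19: heading 236 -> 255
  -- iteration 4/6 --
  PD: pen down
  LT 19: heading 255 -> 274
  -- iteration 5/6 --
  PD: pen down
  LT 19: heading 274 -> 293
  -- iteration 6/6 --
  PD: pen down
  LT 19: heading 293 -> 312
]
BK 16: (-0.951,-1.309) -> (-11.657,10.581) [heading=312, draw]
RT 13: heading 312 -> 299
FD 2: (-11.657,10.581) -> (-10.688,8.832) [heading=299, draw]
RT 108: heading 299 -> 191
FD 18: (-10.688,8.832) -> (-28.357,5.397) [heading=191, draw]
RT 45: heading 191 -> 146
Final: pos=(-28.357,5.397), heading=146, 5 segment(s) drawn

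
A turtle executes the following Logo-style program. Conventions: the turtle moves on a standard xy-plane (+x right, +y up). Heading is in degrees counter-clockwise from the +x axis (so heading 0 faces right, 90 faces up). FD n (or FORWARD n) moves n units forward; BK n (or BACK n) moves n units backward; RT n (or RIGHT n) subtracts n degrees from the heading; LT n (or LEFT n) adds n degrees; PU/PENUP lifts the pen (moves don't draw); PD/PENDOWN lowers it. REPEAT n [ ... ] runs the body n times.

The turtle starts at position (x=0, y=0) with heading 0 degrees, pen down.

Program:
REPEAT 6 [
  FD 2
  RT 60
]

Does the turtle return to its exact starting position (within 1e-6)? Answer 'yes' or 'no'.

Executing turtle program step by step:
Start: pos=(0,0), heading=0, pen down
REPEAT 6 [
  -- iteration 1/6 --
  FD 2: (0,0) -> (2,0) [heading=0, draw]
  RT 60: heading 0 -> 300
  -- iteration 2/6 --
  FD 2: (2,0) -> (3,-1.732) [heading=300, draw]
  RT 60: heading 300 -> 240
  -- iteration 3/6 --
  FD 2: (3,-1.732) -> (2,-3.464) [heading=240, draw]
  RT 60: heading 240 -> 180
  -- iteration 4/6 --
  FD 2: (2,-3.464) -> (0,-3.464) [heading=180, draw]
  RT 60: heading 180 -> 120
  -- iteration 5/6 --
  FD 2: (0,-3.464) -> (-1,-1.732) [heading=120, draw]
  RT 60: heading 120 -> 60
  -- iteration 6/6 --
  FD 2: (-1,-1.732) -> (0,0) [heading=60, draw]
  RT 60: heading 60 -> 0
]
Final: pos=(0,0), heading=0, 6 segment(s) drawn

Start position: (0, 0)
Final position: (0, 0)
Distance = 0; < 1e-6 -> CLOSED

Answer: yes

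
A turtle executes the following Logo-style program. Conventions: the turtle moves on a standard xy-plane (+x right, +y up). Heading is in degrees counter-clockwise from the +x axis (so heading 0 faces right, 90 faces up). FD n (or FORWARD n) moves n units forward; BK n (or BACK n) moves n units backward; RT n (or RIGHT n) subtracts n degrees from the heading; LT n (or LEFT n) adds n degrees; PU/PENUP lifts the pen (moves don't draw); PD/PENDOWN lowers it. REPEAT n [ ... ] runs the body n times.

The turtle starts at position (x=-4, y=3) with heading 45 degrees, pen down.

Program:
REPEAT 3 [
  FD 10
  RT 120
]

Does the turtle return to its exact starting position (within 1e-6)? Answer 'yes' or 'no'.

Answer: yes

Derivation:
Executing turtle program step by step:
Start: pos=(-4,3), heading=45, pen down
REPEAT 3 [
  -- iteration 1/3 --
  FD 10: (-4,3) -> (3.071,10.071) [heading=45, draw]
  RT 120: heading 45 -> 285
  -- iteration 2/3 --
  FD 10: (3.071,10.071) -> (5.659,0.412) [heading=285, draw]
  RT 120: heading 285 -> 165
  -- iteration 3/3 --
  FD 10: (5.659,0.412) -> (-4,3) [heading=165, draw]
  RT 120: heading 165 -> 45
]
Final: pos=(-4,3), heading=45, 3 segment(s) drawn

Start position: (-4, 3)
Final position: (-4, 3)
Distance = 0; < 1e-6 -> CLOSED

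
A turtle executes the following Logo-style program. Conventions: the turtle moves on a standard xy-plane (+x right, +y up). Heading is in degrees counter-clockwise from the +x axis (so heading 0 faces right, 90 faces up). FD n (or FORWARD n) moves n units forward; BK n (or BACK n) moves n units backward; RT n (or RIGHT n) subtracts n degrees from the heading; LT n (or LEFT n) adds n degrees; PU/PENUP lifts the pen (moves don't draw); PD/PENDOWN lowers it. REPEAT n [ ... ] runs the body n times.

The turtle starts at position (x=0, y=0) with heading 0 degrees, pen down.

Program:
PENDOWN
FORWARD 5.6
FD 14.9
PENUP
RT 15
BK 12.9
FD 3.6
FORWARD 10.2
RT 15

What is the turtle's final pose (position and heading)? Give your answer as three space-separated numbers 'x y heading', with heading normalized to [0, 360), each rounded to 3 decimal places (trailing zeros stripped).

Executing turtle program step by step:
Start: pos=(0,0), heading=0, pen down
PD: pen down
FD 5.6: (0,0) -> (5.6,0) [heading=0, draw]
FD 14.9: (5.6,0) -> (20.5,0) [heading=0, draw]
PU: pen up
RT 15: heading 0 -> 345
BK 12.9: (20.5,0) -> (8.04,3.339) [heading=345, move]
FD 3.6: (8.04,3.339) -> (11.517,2.407) [heading=345, move]
FD 10.2: (11.517,2.407) -> (21.369,-0.233) [heading=345, move]
RT 15: heading 345 -> 330
Final: pos=(21.369,-0.233), heading=330, 2 segment(s) drawn

Answer: 21.369 -0.233 330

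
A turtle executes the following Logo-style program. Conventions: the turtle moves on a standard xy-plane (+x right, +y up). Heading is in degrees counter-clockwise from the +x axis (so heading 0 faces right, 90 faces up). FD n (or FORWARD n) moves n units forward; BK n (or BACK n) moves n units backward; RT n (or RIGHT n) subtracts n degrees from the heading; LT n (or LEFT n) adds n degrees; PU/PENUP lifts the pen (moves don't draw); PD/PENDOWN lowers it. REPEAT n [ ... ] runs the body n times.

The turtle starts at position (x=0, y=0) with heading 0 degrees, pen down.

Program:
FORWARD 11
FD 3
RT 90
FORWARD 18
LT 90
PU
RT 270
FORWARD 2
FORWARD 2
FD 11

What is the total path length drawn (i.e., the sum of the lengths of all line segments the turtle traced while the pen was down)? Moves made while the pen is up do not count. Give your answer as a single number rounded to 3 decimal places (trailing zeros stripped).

Executing turtle program step by step:
Start: pos=(0,0), heading=0, pen down
FD 11: (0,0) -> (11,0) [heading=0, draw]
FD 3: (11,0) -> (14,0) [heading=0, draw]
RT 90: heading 0 -> 270
FD 18: (14,0) -> (14,-18) [heading=270, draw]
LT 90: heading 270 -> 0
PU: pen up
RT 270: heading 0 -> 90
FD 2: (14,-18) -> (14,-16) [heading=90, move]
FD 2: (14,-16) -> (14,-14) [heading=90, move]
FD 11: (14,-14) -> (14,-3) [heading=90, move]
Final: pos=(14,-3), heading=90, 3 segment(s) drawn

Segment lengths:
  seg 1: (0,0) -> (11,0), length = 11
  seg 2: (11,0) -> (14,0), length = 3
  seg 3: (14,0) -> (14,-18), length = 18
Total = 32

Answer: 32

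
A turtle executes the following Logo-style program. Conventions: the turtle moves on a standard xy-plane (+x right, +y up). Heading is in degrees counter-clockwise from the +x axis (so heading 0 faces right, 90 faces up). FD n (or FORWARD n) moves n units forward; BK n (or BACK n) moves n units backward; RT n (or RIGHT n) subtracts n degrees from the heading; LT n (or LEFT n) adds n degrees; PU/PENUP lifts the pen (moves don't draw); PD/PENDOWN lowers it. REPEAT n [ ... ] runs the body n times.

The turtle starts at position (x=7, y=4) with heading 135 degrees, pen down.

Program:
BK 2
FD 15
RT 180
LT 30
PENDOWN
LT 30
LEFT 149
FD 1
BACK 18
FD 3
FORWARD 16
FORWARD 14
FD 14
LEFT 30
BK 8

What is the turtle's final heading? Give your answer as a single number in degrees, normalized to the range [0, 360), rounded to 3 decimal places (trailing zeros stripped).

Executing turtle program step by step:
Start: pos=(7,4), heading=135, pen down
BK 2: (7,4) -> (8.414,2.586) [heading=135, draw]
FD 15: (8.414,2.586) -> (-2.192,13.192) [heading=135, draw]
RT 180: heading 135 -> 315
LT 30: heading 315 -> 345
PD: pen down
LT 30: heading 345 -> 15
LT 149: heading 15 -> 164
FD 1: (-2.192,13.192) -> (-3.154,13.468) [heading=164, draw]
BK 18: (-3.154,13.468) -> (14.149,8.507) [heading=164, draw]
FD 3: (14.149,8.507) -> (11.265,9.333) [heading=164, draw]
FD 16: (11.265,9.333) -> (-4.115,13.744) [heading=164, draw]
FD 14: (-4.115,13.744) -> (-17.573,17.603) [heading=164, draw]
FD 14: (-17.573,17.603) -> (-31.03,21.462) [heading=164, draw]
LT 30: heading 164 -> 194
BK 8: (-31.03,21.462) -> (-23.268,23.397) [heading=194, draw]
Final: pos=(-23.268,23.397), heading=194, 9 segment(s) drawn

Answer: 194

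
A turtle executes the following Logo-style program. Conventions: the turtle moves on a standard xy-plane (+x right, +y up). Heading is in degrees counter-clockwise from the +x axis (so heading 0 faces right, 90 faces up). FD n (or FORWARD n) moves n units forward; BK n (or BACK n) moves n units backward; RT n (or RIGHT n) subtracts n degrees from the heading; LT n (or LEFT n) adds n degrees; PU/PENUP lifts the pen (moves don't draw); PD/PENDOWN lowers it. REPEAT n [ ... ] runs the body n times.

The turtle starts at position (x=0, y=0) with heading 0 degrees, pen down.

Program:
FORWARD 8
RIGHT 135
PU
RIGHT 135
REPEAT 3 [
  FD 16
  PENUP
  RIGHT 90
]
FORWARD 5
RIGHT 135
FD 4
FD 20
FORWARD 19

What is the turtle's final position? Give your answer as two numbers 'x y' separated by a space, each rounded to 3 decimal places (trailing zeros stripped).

Executing turtle program step by step:
Start: pos=(0,0), heading=0, pen down
FD 8: (0,0) -> (8,0) [heading=0, draw]
RT 135: heading 0 -> 225
PU: pen up
RT 135: heading 225 -> 90
REPEAT 3 [
  -- iteration 1/3 --
  FD 16: (8,0) -> (8,16) [heading=90, move]
  PU: pen up
  RT 90: heading 90 -> 0
  -- iteration 2/3 --
  FD 16: (8,16) -> (24,16) [heading=0, move]
  PU: pen up
  RT 90: heading 0 -> 270
  -- iteration 3/3 --
  FD 16: (24,16) -> (24,0) [heading=270, move]
  PU: pen up
  RT 90: heading 270 -> 180
]
FD 5: (24,0) -> (19,0) [heading=180, move]
RT 135: heading 180 -> 45
FD 4: (19,0) -> (21.828,2.828) [heading=45, move]
FD 20: (21.828,2.828) -> (35.971,16.971) [heading=45, move]
FD 19: (35.971,16.971) -> (49.406,30.406) [heading=45, move]
Final: pos=(49.406,30.406), heading=45, 1 segment(s) drawn

Answer: 49.406 30.406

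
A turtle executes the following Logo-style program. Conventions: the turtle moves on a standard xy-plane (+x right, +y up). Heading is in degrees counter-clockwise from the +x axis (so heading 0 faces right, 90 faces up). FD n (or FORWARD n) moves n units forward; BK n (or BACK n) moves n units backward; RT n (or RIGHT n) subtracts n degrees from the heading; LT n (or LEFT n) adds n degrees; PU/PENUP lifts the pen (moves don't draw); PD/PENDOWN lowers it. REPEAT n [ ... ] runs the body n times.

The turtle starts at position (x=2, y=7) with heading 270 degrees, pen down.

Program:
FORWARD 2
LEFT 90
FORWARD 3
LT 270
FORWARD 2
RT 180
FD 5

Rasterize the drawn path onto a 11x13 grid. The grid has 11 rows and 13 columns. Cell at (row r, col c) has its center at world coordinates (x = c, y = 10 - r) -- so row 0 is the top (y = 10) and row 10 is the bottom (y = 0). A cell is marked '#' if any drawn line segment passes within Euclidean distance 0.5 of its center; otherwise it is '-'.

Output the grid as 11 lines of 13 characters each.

Answer: -------------
-------------
-----#-------
--#--#-------
--#--#-------
--####-------
-----#-------
-----#-------
-------------
-------------
-------------

Derivation:
Segment 0: (2,7) -> (2,5)
Segment 1: (2,5) -> (5,5)
Segment 2: (5,5) -> (5,3)
Segment 3: (5,3) -> (5,8)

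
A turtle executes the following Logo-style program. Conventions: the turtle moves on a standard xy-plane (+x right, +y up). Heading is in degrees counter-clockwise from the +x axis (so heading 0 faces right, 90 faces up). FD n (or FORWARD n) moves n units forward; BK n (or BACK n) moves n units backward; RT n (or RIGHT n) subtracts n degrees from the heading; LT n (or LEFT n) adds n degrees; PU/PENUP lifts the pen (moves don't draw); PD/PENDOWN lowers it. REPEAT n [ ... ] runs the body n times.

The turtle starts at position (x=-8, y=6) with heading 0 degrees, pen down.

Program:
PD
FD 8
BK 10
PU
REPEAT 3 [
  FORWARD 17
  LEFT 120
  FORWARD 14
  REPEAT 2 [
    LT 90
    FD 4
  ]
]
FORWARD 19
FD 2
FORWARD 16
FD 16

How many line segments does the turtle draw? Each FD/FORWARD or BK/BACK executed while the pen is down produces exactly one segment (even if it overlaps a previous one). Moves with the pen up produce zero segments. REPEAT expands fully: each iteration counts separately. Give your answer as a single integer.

Answer: 2

Derivation:
Executing turtle program step by step:
Start: pos=(-8,6), heading=0, pen down
PD: pen down
FD 8: (-8,6) -> (0,6) [heading=0, draw]
BK 10: (0,6) -> (-10,6) [heading=0, draw]
PU: pen up
REPEAT 3 [
  -- iteration 1/3 --
  FD 17: (-10,6) -> (7,6) [heading=0, move]
  LT 120: heading 0 -> 120
  FD 14: (7,6) -> (0,18.124) [heading=120, move]
  REPEAT 2 [
    -- iteration 1/2 --
    LT 90: heading 120 -> 210
    FD 4: (0,18.124) -> (-3.464,16.124) [heading=210, move]
    -- iteration 2/2 --
    LT 90: heading 210 -> 300
    FD 4: (-3.464,16.124) -> (-1.464,12.66) [heading=300, move]
  ]
  -- iteration 2/3 --
  FD 17: (-1.464,12.66) -> (7.036,-2.062) [heading=300, move]
  LT 120: heading 300 -> 60
  FD 14: (7.036,-2.062) -> (14.036,10.062) [heading=60, move]
  REPEAT 2 [
    -- iteration 1/2 --
    LT 90: heading 60 -> 150
    FD 4: (14.036,10.062) -> (10.572,12.062) [heading=150, move]
    -- iteration 2/2 --
    LT 90: heading 150 -> 240
    FD 4: (10.572,12.062) -> (8.572,8.598) [heading=240, move]
  ]
  -- iteration 3/3 --
  FD 17: (8.572,8.598) -> (0.072,-6.124) [heading=240, move]
  LT 120: heading 240 -> 0
  FD 14: (0.072,-6.124) -> (14.072,-6.124) [heading=0, move]
  REPEAT 2 [
    -- iteration 1/2 --
    LT 90: heading 0 -> 90
    FD 4: (14.072,-6.124) -> (14.072,-2.124) [heading=90, move]
    -- iteration 2/2 --
    LT 90: heading 90 -> 180
    FD 4: (14.072,-2.124) -> (10.072,-2.124) [heading=180, move]
  ]
]
FD 19: (10.072,-2.124) -> (-8.928,-2.124) [heading=180, move]
FD 2: (-8.928,-2.124) -> (-10.928,-2.124) [heading=180, move]
FD 16: (-10.928,-2.124) -> (-26.928,-2.124) [heading=180, move]
FD 16: (-26.928,-2.124) -> (-42.928,-2.124) [heading=180, move]
Final: pos=(-42.928,-2.124), heading=180, 2 segment(s) drawn
Segments drawn: 2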